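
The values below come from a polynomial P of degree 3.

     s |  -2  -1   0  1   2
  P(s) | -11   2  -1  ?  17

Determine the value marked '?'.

On equispaced nodes a degree-3 polynomial has vanishing fourth forward difference, so
  P(-2) - 4·P(-1) + 6·P(0) - 4·P(1) + P(2) = 0.
Substituting the known values and solving for P(1):
  -4·P(1) = 8
  P(1) = -2.

-2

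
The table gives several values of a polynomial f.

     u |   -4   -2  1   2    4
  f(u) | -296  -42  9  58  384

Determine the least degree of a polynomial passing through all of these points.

3

Divided differences on the nodes -4, -2, 1, 2, 4:
  order 0: -296  -42  9  58  384
  order 1: 127  17  49  163
  order 2: -22  8  38
  order 3: 5  5
  order 4: 0
The order-3 divided differences are all 5 (nonzero) and every higher order vanishes, so the data lies on a polynomial of degree exactly 3.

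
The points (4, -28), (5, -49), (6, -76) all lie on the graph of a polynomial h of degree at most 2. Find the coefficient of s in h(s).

Write h(s) = as^2 + bs + c. Substituting each data point gives a linear system:
  16a + 4b + c = -28
  25a + 5b + c = -49
  36a + 6b + c = -76
Solving the system yields a = -3, b = 6, c = -4.
So h(s) = -3s² + 6s - 4.
The coefficient of s is 6.

6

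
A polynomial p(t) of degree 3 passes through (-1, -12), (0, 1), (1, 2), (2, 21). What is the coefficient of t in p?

Write p(t) = at^3 + bt^2 + ct + d. Substituting each data point gives a linear system:
  -a + b - c + d = -12
  d = 1
  a + b + c + d = 2
  8a + 4b + 2c + d = 21
Solving the system yields a = 5, b = -6, c = 2, d = 1.
So p(t) = 5t³ - 6t² + 2t + 1.
The coefficient of t is 2.

2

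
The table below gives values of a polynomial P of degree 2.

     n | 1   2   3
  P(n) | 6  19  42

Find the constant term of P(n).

Write P(n) = an^2 + bn + c. Substituting each data point gives a linear system:
  a + b + c = 6
  4a + 2b + c = 19
  9a + 3b + c = 42
Solving the system yields a = 5, b = -2, c = 3.
So P(n) = 5n² - 2n + 3.
The constant term is 3.

3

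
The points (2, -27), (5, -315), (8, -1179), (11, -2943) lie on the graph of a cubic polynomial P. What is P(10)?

Using the Lagrange interpolation formula with nodes 2, 5, 8, 11:
  L_0(t) = (t - 5)(t - 8)(t - 11) / -162
  L_1(t) = (t - 2)(t - 8)(t - 11) / 54
  L_2(t) = (t - 2)(t - 5)(t - 11) / -54
  L_3(t) = (t - 2)(t - 5)(t - 8) / 162
Then P(t) = -27·L_0(t) - 315·L_1(t) - 1179·L_2(t) - 2943·L_3(t).
Expanding and collecting terms gives P(t) = -2t^3 - 2t^2 - 4t + 5.
Evaluating at t = 10: P(10) = -2235.

-2235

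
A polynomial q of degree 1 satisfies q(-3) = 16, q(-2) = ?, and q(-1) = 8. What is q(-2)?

12

The 2 known points determine the degree-1 polynomial uniquely.
Write q(x) = ax + b. Substituting each data point gives a linear system:
  -3a + b = 16
  -a + b = 8
Solving the system yields a = -4, b = 4.
So q(x) = -4x + 4.
Then q(-2) = 12.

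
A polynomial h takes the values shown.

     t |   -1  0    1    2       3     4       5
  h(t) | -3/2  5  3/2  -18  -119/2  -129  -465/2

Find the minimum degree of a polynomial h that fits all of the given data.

3

Forward differences of the values at t = -1, 0, 1, 2, 3, 4, 5:
  h  : -3/2  5  3/2  -18  -119/2  -129  -465/2
  Δ  : 13/2  -7/2  -39/2  -83/2  -139/2  -207/2
  Δ^2: -10  -16  -22  -28  -34
  Δ^3: -6  -6  -6  -6
  Δ^4: 0  0  0
  Δ^5: 0  0
  Δ^6: 0
The third differences are constant (-6) and nonzero, while all higher differences vanish, so the minimal degree is 3.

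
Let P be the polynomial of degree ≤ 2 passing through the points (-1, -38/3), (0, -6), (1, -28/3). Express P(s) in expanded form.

Write P(s) = as^2 + bs + c. Substituting each data point gives a linear system:
  a - b + c = -38/3
  c = -6
  a + b + c = -28/3
Solving the system yields a = -5, b = 5/3, c = -6.
So P(s) = -5s^2 + (5/3)s - 6.
Check: P(0) = -6. ✓

P(s) = -5s^2 + (5/3)s - 6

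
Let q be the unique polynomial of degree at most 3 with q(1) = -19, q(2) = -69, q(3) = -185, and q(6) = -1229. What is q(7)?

-1909

Write q(s) = as^3 + bs^2 + cs + d. Substituting each data point gives a linear system:
  a + b + c + d = -19
  8a + 4b + 2c + d = -69
  27a + 9b + 3c + d = -185
  216a + 36b + 6c + d = -1229
Solving the system yields a = -5, b = -3, c = -6, d = -5.
So q(s) = -5s^3 - 3s^2 - 6s - 5.
Then q(7) = -1909.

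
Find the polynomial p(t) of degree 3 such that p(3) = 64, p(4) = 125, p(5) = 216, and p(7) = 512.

p(t) = t^3 + 3t^2 + 3t + 1

Write p(t) = at^3 + bt^2 + ct + d. Substituting each data point gives a linear system:
  27a + 9b + 3c + d = 64
  64a + 16b + 4c + d = 125
  125a + 25b + 5c + d = 216
  343a + 49b + 7c + d = 512
Solving the system yields a = 1, b = 3, c = 3, d = 1.
So p(t) = t^3 + 3t^2 + 3t + 1.
Check: p(3) = 64. ✓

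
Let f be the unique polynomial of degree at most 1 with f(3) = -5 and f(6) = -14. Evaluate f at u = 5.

-11

Using the Lagrange interpolation formula with nodes 3, 6:
  L_0(u) = (u - 6) / -3
  L_1(u) = (u - 3) / 3
Then f(u) = -5·L_0(u) - 14·L_1(u).
Expanding and collecting terms gives f(u) = -3u + 4.
Evaluating at u = 5: f(5) = -11.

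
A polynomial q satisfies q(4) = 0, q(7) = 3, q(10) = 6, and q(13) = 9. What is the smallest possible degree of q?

1

Forward differences of the values at n = 4, 7, 10, 13:
  q  : 0  3  6  9
  Δ  : 3  3  3
  Δ^2: 0  0
  Δ^3: 0
The first differences are constant (3) and nonzero, while all higher differences vanish, so the minimal degree is 1.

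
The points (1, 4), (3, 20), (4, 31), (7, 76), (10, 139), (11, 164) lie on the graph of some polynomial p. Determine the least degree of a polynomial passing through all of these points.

Divided differences on the nodes 1, 3, 4, 7, 10, 11:
  order 0: 4  20  31  76  139  164
  order 1: 8  11  15  21  25
  order 2: 1  1  1  1
  order 3: 0  0  0
  order 4: 0  0
  order 5: 0
The order-2 divided differences are all 1 (nonzero) and every higher order vanishes, so the data lies on a polynomial of degree exactly 2.

2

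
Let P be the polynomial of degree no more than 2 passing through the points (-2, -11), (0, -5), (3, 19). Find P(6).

Write P(t) = at^2 + bt + c. Substituting each data point gives a linear system:
  4a - 2b + c = -11
  c = -5
  9a + 3b + c = 19
Solving the system yields a = 1, b = 5, c = -5.
So P(t) = t^2 + 5t - 5.
Then P(6) = 61.

61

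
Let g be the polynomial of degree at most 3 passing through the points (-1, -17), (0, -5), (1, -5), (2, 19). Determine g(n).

Write g(n) = an^3 + bn^2 + cn + d. Substituting each data point gives a linear system:
  -a + b - c + d = -17
  d = -5
  a + b + c + d = -5
  8a + 4b + 2c + d = 19
Solving the system yields a = 6, b = -6, c = 0, d = -5.
So g(n) = 6n^3 - 6n^2 - 5.
Check: g(2) = 19. ✓

g(n) = 6n^3 - 6n^2 - 5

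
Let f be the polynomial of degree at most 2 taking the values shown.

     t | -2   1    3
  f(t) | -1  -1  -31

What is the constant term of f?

5

Write f(t) = at^2 + bt + c. Substituting each data point gives a linear system:
  4a - 2b + c = -1
  a + b + c = -1
  9a + 3b + c = -31
Solving the system yields a = -3, b = -3, c = 5.
So f(t) = -3t² - 3t + 5.
The constant term is 5.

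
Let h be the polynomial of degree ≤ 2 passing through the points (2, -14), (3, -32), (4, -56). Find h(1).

-2

Using the Lagrange interpolation formula with nodes 2, 3, 4:
  L_0(n) = (n - 3)(n - 4) / 2
  L_1(n) = (n - 2)(n - 4) / -1
  L_2(n) = (n - 2)(n - 3) / 2
Then h(n) = -14·L_0(n) - 32·L_1(n) - 56·L_2(n).
Expanding and collecting terms gives h(n) = -3n^2 - 3n + 4.
Evaluating at n = 1: h(1) = -2.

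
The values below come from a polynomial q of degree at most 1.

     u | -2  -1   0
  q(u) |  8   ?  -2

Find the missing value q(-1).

3

The 2 known points determine the degree-1 polynomial uniquely.
Write q(u) = au + b. Substituting each data point gives a linear system:
  -2a + b = 8
  b = -2
Solving the system yields a = -5, b = -2.
So q(u) = -5u - 2.
Then q(-1) = 3.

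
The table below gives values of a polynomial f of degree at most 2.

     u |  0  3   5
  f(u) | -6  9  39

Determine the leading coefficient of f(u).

2

Write f(u) = au^2 + bu + c. Substituting each data point gives a linear system:
  c = -6
  9a + 3b + c = 9
  25a + 5b + c = 39
Solving the system yields a = 2, b = -1, c = -6.
So f(u) = 2u² - u - 6.
The leading coefficient is 2.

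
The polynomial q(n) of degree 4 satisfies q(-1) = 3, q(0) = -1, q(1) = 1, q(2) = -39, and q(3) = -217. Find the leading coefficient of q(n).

-2

Write q(n) = an^4 + bn^3 + cn^2 + dn + e. Substituting each data point gives a linear system:
  a - b + c - d + e = 3
  e = -1
  a + b + c + d + e = 1
  16a + 8b + 4c + 2d + e = -39
  81a + 27b + 9c + 3d + e = -217
Solving the system yields a = -2, b = -4, c = 5, d = 3, e = -1.
So q(n) = -2n⁴ - 4n³ + 5n² + 3n - 1.
The leading coefficient is -2.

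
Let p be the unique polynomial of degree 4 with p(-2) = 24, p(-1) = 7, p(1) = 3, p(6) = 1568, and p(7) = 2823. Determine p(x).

p(x) = x^4 + x^3 + 2x^2 - 3x + 2

Write p(x) = ax^4 + bx^3 + cx^2 + dx + e. Substituting each data point gives a linear system:
  16a - 8b + 4c - 2d + e = 24
  a - b + c - d + e = 7
  a + b + c + d + e = 3
  1296a + 216b + 36c + 6d + e = 1568
  2401a + 343b + 49c + 7d + e = 2823
Solving the system yields a = 1, b = 1, c = 2, d = -3, e = 2.
So p(x) = x^4 + x^3 + 2x^2 - 3x + 2.
Check: p(-2) = 24. ✓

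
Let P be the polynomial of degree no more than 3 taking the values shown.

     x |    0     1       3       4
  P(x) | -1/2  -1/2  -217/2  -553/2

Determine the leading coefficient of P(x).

-5

Write P(x) = ax^3 + bx^2 + cx + d. Substituting each data point gives a linear system:
  d = -1/2
  a + b + c + d = -1/2
  27a + 9b + 3c + d = -217/2
  64a + 16b + 4c + d = -553/2
Solving the system yields a = -5, b = 2, c = 3, d = -1/2.
So P(x) = -5x^3 + 2x^2 + 3x - 1/2.
The leading coefficient is -5.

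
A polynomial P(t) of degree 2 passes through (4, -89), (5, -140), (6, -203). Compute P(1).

-8

Write P(t) = at^2 + bt + c. Substituting each data point gives a linear system:
  16a + 4b + c = -89
  25a + 5b + c = -140
  36a + 6b + c = -203
Solving the system yields a = -6, b = 3, c = -5.
So P(t) = -6t^2 + 3t - 5.
Then P(1) = -8.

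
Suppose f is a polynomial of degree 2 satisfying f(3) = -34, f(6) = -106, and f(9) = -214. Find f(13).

-414

Write f(x) = ax^2 + bx + c. Substituting each data point gives a linear system:
  9a + 3b + c = -34
  36a + 6b + c = -106
  81a + 9b + c = -214
Solving the system yields a = -2, b = -6, c = 2.
So f(x) = -2x^2 - 6x + 2.
Then f(13) = -414.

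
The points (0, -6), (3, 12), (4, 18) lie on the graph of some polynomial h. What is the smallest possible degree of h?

Divided differences on the nodes 0, 3, 4:
  order 0: -6  12  18
  order 1: 6  6
  order 2: 0
The order-1 divided differences are all 6 (nonzero) and every higher order vanishes, so the data lies on a polynomial of degree exactly 1.

1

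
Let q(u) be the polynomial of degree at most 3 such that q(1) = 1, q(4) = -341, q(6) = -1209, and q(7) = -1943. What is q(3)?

Write q(u) = au^3 + bu^2 + cu + d. Substituting each data point gives a linear system:
  a + b + c + d = 1
  64a + 16b + 4c + d = -341
  216a + 36b + 6c + d = -1209
  343a + 49b + 7c + d = -1943
Solving the system yields a = -6, b = 2, c = 2, d = 3.
So q(u) = -6u^3 + 2u^2 + 2u + 3.
Then q(3) = -135.

-135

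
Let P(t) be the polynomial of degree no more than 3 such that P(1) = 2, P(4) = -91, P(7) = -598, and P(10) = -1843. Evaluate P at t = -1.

Using the Lagrange interpolation formula with nodes 1, 4, 7, 10:
  L_0(t) = (t - 4)(t - 7)(t - 10) / -162
  L_1(t) = (t - 1)(t - 7)(t - 10) / 54
  L_2(t) = (t - 1)(t - 4)(t - 10) / -54
  L_3(t) = (t - 1)(t - 4)(t - 7) / 162
Then P(t) = 2·L_0(t) - 91·L_1(t) - 598·L_2(t) - 1843·L_3(t).
Expanding and collecting terms gives P(t) = -2t^3 + t^2 + 6t - 3.
Evaluating at t = -1: P(-1) = -6.

-6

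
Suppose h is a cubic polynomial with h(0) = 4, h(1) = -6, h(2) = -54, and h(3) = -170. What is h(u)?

Using the Lagrange interpolation formula with nodes 0, 1, 2, 3:
  L_0(u) = (u - 1)(u - 2)(u - 3) / -6
  L_1(u) = u(u - 2)(u - 3) / 2
  L_2(u) = u(u - 1)(u - 3) / -2
  L_3(u) = u(u - 1)(u - 2) / 6
Then h(u) = 4·L_0(u) - 6·L_1(u) - 54·L_2(u) - 170·L_3(u).
Expanding and collecting terms gives h(u) = -5u³ - 4u² - u + 4.
Check: h(3) = -170. ✓

h(u) = -5u^3 - 4u^2 - u + 4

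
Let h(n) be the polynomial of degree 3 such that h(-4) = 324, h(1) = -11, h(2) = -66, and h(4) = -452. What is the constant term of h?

Write h(n) = an^3 + bn^2 + cn + d. Substituting each data point gives a linear system:
  -64a + 16b - 4c + d = 324
  a + b + c + d = -11
  8a + 4b + 2c + d = -66
  64a + 16b + 4c + d = -452
Solving the system yields a = -6, b = -4, c = -1, d = 0.
So h(n) = -6n³ - 4n² - n.
The constant term is 0.

0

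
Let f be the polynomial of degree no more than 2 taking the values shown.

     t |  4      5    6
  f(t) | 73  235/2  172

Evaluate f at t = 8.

Write f(t) = at^2 + bt + c. Substituting each data point gives a linear system:
  16a + 4b + c = 73
  25a + 5b + c = 235/2
  36a + 6b + c = 172
Solving the system yields a = 5, b = -1/2, c = -5.
So f(t) = 5t^2 - (1/2)t - 5.
Then f(8) = 311.

311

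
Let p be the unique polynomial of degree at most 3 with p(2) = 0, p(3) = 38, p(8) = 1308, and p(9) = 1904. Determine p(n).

Using the Lagrange interpolation formula with nodes 2, 3, 8, 9:
  L_0(n) = (n - 3)(n - 8)(n - 9) / -42
  L_1(n) = (n - 2)(n - 8)(n - 9) / 30
  L_2(n) = (n - 2)(n - 3)(n - 9) / -30
  L_3(n) = (n - 2)(n - 3)(n - 8) / 42
Then p(n) = 0·L_0(n) + 38·L_1(n) + 1308·L_2(n) + 1904·L_3(n).
Expanding and collecting terms gives p(n) = 3n³ - 3n² - 4n - 4.
Check: p(8) = 1308. ✓

p(n) = 3n^3 - 3n^2 - 4n - 4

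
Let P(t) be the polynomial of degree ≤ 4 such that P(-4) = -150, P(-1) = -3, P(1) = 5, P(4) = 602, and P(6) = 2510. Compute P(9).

Write P(t) = at^4 + bt^3 + ct^2 + dt + e. Substituting each data point gives a linear system:
  256a - 64b + 16c - 4d + e = -150
  a - b + c - d + e = -3
  a + b + c + d + e = 5
  256a + 64b + 16c + 4d + e = 602
  1296a + 216b + 36c + 6d + e = 2510
Solving the system yields a = 1, b = 6, c = -2, d = -2, e = 2.
So P(t) = t^4 + 6t^3 - 2t^2 - 2t + 2.
Then P(9) = 10757.

10757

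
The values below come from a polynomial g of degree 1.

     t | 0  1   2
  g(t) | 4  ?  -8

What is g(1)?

On equispaced nodes a degree-1 polynomial has vanishing second forward difference, so
  g(0) - 2·g(1) + g(2) = 0.
Substituting the known values and solving for g(1):
  -2·g(1) = 4
  g(1) = -2.

-2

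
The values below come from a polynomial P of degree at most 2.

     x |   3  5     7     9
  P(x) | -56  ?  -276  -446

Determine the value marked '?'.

-146

The 3 known points determine the degree-2 polynomial uniquely.
Write P(x) = ax^2 + bx + c. Substituting each data point gives a linear system:
  9a + 3b + c = -56
  49a + 7b + c = -276
  81a + 9b + c = -446
Solving the system yields a = -5, b = -5, c = 4.
So P(x) = -5x^2 - 5x + 4.
Then P(5) = -146.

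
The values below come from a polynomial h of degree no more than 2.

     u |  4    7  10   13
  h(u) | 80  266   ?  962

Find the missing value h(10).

560

The 3 known points determine the degree-2 polynomial uniquely.
Write h(u) = au^2 + bu + c. Substituting each data point gives a linear system:
  16a + 4b + c = 80
  49a + 7b + c = 266
  169a + 13b + c = 962
Solving the system yields a = 6, b = -4, c = 0.
So h(u) = 6u² - 4u.
Then h(10) = 560.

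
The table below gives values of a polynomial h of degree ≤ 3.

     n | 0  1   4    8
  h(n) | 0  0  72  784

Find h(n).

Write h(n) = an^3 + bn^2 + cn + d. Substituting each data point gives a linear system:
  d = 0
  a + b + c + d = 0
  64a + 16b + 4c + d = 72
  512a + 64b + 8c + d = 784
Solving the system yields a = 2, b = -4, c = 2, d = 0.
So h(n) = 2n^3 - 4n^2 + 2n.
Check: h(0) = 0. ✓

h(n) = 2n^3 - 4n^2 + 2n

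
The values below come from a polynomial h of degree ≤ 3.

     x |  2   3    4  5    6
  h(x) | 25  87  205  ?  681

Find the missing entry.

397

The 4 known points determine the degree-3 polynomial uniquely.
Write h(x) = ax^3 + bx^2 + cx + d. Substituting each data point gives a linear system:
  8a + 4b + 2c + d = 25
  27a + 9b + 3c + d = 87
  64a + 16b + 4c + d = 205
  216a + 36b + 6c + d = 681
Solving the system yields a = 3, b = 1, c = 0, d = -3.
So h(x) = 3x³ + x² - 3.
Then h(5) = 397.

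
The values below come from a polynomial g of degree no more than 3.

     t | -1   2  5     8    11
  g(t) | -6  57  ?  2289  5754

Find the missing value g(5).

The 4 known points determine the degree-3 polynomial uniquely.
Write g(t) = at^3 + bt^2 + ct + d. Substituting each data point gives a linear system:
  -a + b - c + d = -6
  8a + 4b + 2c + d = 57
  512a + 64b + 8c + d = 2289
  1331a + 121b + 11c + d = 5754
Solving the system yields a = 4, b = 3, c = 6, d = 1.
So g(t) = 4t³ + 3t² + 6t + 1.
Then g(5) = 606.

606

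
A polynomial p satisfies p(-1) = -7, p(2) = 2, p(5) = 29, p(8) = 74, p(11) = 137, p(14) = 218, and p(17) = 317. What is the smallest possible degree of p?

2

Forward differences of the values at n = -1, 2, 5, 8, 11, 14, 17:
  p  : -7  2  29  74  137  218  317
  Δ  : 9  27  45  63  81  99
  Δ^2: 18  18  18  18  18
  Δ^3: 0  0  0  0
  Δ^4: 0  0  0
  Δ^5: 0  0
  Δ^6: 0
The second differences are constant (18) and nonzero, while all higher differences vanish, so the minimal degree is 2.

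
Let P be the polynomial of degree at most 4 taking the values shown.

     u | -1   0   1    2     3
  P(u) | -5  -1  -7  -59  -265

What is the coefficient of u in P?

Write P(u) = au^4 + bu^3 + cu^2 + du + e. Substituting each data point gives a linear system:
  a - b + c - d + e = -5
  e = -1
  a + b + c + d + e = -7
  16a + 8b + 4c + 2d + e = -59
  81a + 27b + 9c + 3d + e = -265
Solving the system yields a = -3, b = 0, c = -2, d = -1, e = -1.
So P(u) = -3u^4 - 2u^2 - u - 1.
The coefficient of u is -1.

-1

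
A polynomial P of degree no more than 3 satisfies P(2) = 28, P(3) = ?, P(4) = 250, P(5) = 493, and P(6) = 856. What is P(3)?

The 4 known points determine the degree-3 polynomial uniquely.
Write P(s) = as^3 + bs^2 + cs + d. Substituting each data point gives a linear system:
  8a + 4b + 2c + d = 28
  64a + 16b + 4c + d = 250
  125a + 25b + 5c + d = 493
  216a + 36b + 6c + d = 856
Solving the system yields a = 4, b = 0, c = -1, d = -2.
So P(s) = 4s^3 - s - 2.
Then P(3) = 103.

103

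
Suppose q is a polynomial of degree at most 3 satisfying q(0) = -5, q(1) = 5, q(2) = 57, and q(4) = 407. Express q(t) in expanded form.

Write q(t) = at^3 + bt^2 + ct + d. Substituting each data point gives a linear system:
  d = -5
  a + b + c + d = 5
  8a + 4b + 2c + d = 57
  64a + 16b + 4c + d = 407
Solving the system yields a = 5, b = 6, c = -1, d = -5.
So q(t) = 5t³ + 6t² - t - 5.
Check: q(0) = -5. ✓

q(t) = 5t^3 + 6t^2 - t - 5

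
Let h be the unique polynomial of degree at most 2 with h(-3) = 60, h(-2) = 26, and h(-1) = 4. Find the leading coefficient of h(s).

6

Write h(s) = as^2 + bs + c. Substituting each data point gives a linear system:
  9a - 3b + c = 60
  4a - 2b + c = 26
  a - b + c = 4
Solving the system yields a = 6, b = -4, c = -6.
So h(s) = 6s^2 - 4s - 6.
The leading coefficient is 6.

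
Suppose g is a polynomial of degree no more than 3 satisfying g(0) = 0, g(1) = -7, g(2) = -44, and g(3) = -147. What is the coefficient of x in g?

-4

Write g(x) = ax^3 + bx^2 + cx + d. Substituting each data point gives a linear system:
  d = 0
  a + b + c + d = -7
  8a + 4b + 2c + d = -44
  27a + 9b + 3c + d = -147
Solving the system yields a = -6, b = 3, c = -4, d = 0.
So g(x) = -6x^3 + 3x^2 - 4x.
The coefficient of x is -4.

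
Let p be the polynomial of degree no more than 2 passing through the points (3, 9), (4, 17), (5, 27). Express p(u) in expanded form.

Using the Lagrange interpolation formula with nodes 3, 4, 5:
  L_0(u) = (u - 4)(u - 5) / 2
  L_1(u) = (u - 3)(u - 5) / -1
  L_2(u) = (u - 3)(u - 4) / 2
Then p(u) = 9·L_0(u) + 17·L_1(u) + 27·L_2(u).
Expanding and collecting terms gives p(u) = u² + u - 3.
Check: p(4) = 17. ✓

p(u) = u^2 + u - 3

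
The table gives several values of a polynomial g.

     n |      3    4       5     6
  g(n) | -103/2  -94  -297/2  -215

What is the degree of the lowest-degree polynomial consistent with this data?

2

Forward differences of the values at n = 3, 4, 5, 6:
  g  : -103/2  -94  -297/2  -215
  Δ  : -85/2  -109/2  -133/2
  Δ^2: -12  -12
  Δ^3: 0
The second differences are constant (-12) and nonzero, while all higher differences vanish, so the minimal degree is 2.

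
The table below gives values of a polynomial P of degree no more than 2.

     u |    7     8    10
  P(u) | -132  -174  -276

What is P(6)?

Using the Lagrange interpolation formula with nodes 7, 8, 10:
  L_0(u) = (u - 8)(u - 10) / 3
  L_1(u) = (u - 7)(u - 10) / -2
  L_2(u) = (u - 7)(u - 8) / 6
Then P(u) = -132·L_0(u) - 174·L_1(u) - 276·L_2(u).
Expanding and collecting terms gives P(u) = -3u^2 + 3u - 6.
Evaluating at u = 6: P(6) = -96.

-96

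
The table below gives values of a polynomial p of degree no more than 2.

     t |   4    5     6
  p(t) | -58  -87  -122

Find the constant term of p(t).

-2

Write p(t) = at^2 + bt + c. Substituting each data point gives a linear system:
  16a + 4b + c = -58
  25a + 5b + c = -87
  36a + 6b + c = -122
Solving the system yields a = -3, b = -2, c = -2.
So p(t) = -3t^2 - 2t - 2.
The constant term is -2.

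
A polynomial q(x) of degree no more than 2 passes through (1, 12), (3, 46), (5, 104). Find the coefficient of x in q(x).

5

Write q(x) = ax^2 + bx + c. Substituting each data point gives a linear system:
  a + b + c = 12
  9a + 3b + c = 46
  25a + 5b + c = 104
Solving the system yields a = 3, b = 5, c = 4.
So q(x) = 3x^2 + 5x + 4.
The coefficient of x is 5.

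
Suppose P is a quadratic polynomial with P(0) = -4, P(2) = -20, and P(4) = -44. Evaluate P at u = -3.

5

Using the Lagrange interpolation formula with nodes 0, 2, 4:
  L_0(u) = (u - 2)(u - 4) / 8
  L_1(u) = u(u - 4) / -4
  L_2(u) = u(u - 2) / 8
Then P(u) = -4·L_0(u) - 20·L_1(u) - 44·L_2(u).
Expanding and collecting terms gives P(u) = -u^2 - 6u - 4.
Evaluating at u = -3: P(-3) = 5.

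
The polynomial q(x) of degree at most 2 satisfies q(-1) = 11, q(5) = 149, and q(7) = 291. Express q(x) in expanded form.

Write q(x) = ax^2 + bx + c. Substituting each data point gives a linear system:
  a - b + c = 11
  25a + 5b + c = 149
  49a + 7b + c = 291
Solving the system yields a = 6, b = -1, c = 4.
So q(x) = 6x^2 - x + 4.
Check: q(7) = 291. ✓

q(x) = 6x^2 - x + 4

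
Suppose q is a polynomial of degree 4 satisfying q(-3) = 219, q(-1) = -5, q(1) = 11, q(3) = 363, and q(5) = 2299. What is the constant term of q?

Write q(s) = as^4 + bs^3 + cs^2 + ds + e. Substituting each data point gives a linear system:
  81a - 27b + 9c - 3d + e = 219
  a - b + c - d + e = -5
  a + b + c + d + e = 11
  81a + 27b + 9c + 3d + e = 363
  625a + 125b + 25c + 5d + e = 2299
Solving the system yields a = 3, b = 2, c = 6, d = 6, e = -6.
So q(s) = 3s^4 + 2s^3 + 6s^2 + 6s - 6.
The constant term is -6.

-6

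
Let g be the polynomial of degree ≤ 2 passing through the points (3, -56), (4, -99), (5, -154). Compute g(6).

-221

Forward differences of the values at x = 3, 4, 5:
  g  : -56  -99  -154
  Δ  : -43  -55
  Δ^2: -12
The second differences are constant, confirming degree 2.
Interpolating (Newton forward form) and evaluating at x = 6 gives g(6) = -221.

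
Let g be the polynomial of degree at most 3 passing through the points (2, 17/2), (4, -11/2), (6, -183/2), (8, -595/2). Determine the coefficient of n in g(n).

Write g(n) = an^3 + bn^2 + cn + d. Substituting each data point gives a linear system:
  8a + 4b + 2c + d = 17/2
  64a + 16b + 4c + d = -11/2
  216a + 36b + 6c + d = -183/2
  512a + 64b + 8c + d = -595/2
Solving the system yields a = -1, b = 3, c = 3, d = -3/2.
So g(n) = -n^3 + 3n^2 + 3n - 3/2.
The coefficient of n is 3.

3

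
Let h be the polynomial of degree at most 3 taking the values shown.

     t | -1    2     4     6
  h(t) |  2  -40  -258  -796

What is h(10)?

Write h(t) = at^3 + bt^2 + ct + d. Substituting each data point gives a linear system:
  -a + b - c + d = 2
  8a + 4b + 2c + d = -40
  64a + 16b + 4c + d = -258
  216a + 36b + 6c + d = -796
Solving the system yields a = -3, b = -4, c = -1, d = 2.
So h(t) = -3t³ - 4t² - t + 2.
Then h(10) = -3408.

-3408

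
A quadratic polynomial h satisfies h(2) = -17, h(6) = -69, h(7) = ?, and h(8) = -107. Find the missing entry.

The 3 known points determine the degree-2 polynomial uniquely.
Write h(u) = au^2 + bu + c. Substituting each data point gives a linear system:
  4a + 2b + c = -17
  36a + 6b + c = -69
  64a + 8b + c = -107
Solving the system yields a = -1, b = -5, c = -3.
So h(u) = -u^2 - 5u - 3.
Then h(7) = -87.

-87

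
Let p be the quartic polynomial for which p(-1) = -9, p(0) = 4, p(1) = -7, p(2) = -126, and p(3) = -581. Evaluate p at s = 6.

-8402

Write p(s) = as^4 + bs^3 + cs^2 + ds + e. Substituting each data point gives a linear system:
  a - b + c - d + e = -9
  e = 4
  a + b + c + d + e = -7
  16a + 8b + 4c + 2d + e = -126
  81a + 27b + 9c + 3d + e = -581
Solving the system yields a = -6, b = -2, c = -6, d = 3, e = 4.
So p(s) = -6s^4 - 2s^3 - 6s^2 + 3s + 4.
Then p(6) = -8402.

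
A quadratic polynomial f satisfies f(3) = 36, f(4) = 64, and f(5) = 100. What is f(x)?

Using the Lagrange interpolation formula with nodes 3, 4, 5:
  L_0(x) = (x - 4)(x - 5) / 2
  L_1(x) = (x - 3)(x - 5) / -1
  L_2(x) = (x - 3)(x - 4) / 2
Then f(x) = 36·L_0(x) + 64·L_1(x) + 100·L_2(x).
Expanding and collecting terms gives f(x) = 4x².
Check: f(4) = 64. ✓

f(x) = 4x^2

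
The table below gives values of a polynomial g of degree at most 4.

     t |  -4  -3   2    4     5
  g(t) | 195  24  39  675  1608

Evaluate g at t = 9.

Using the Lagrange interpolation formula with nodes -4, -3, 2, 4, 5:
  L_0(t) = (t + 3)(t - 2)(t - 4)(t - 5) / 432
  L_1(t) = (t + 4)(t - 2)(t - 4)(t - 5) / -280
  L_2(t) = (t + 4)(t + 3)(t - 4)(t - 5) / 180
  L_3(t) = (t + 4)(t + 3)(t - 2)(t - 5) / -112
  L_4(t) = (t + 4)(t + 3)(t - 2)(t - 4) / 216
Then g(t) = 195·L_0(t) + 24·L_1(t) + 39·L_2(t) + 675·L_3(t) + 1608·L_4(t).
Expanding and collecting terms gives g(t) = 2t⁴ + 4t³ - 5t² - 4t + 3.
Evaluating at t = 9: g(9) = 15600.

15600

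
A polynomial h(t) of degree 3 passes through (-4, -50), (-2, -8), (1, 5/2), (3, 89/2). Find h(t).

Using the Lagrange interpolation formula with nodes -4, -2, 1, 3:
  L_0(t) = (t + 2)(t - 1)(t - 3) / -70
  L_1(t) = (t + 4)(t - 1)(t - 3) / 30
  L_2(t) = (t + 4)(t + 2)(t - 3) / -30
  L_3(t) = (t + 4)(t + 2)(t - 1) / 70
Then h(t) = -50·L_0(t) - 8·L_1(t) + 5/2·L_2(t) + 89/2·L_3(t).
Expanding and collecting terms gives h(t) = t^3 + (3/2)t^2 + 2t - 2.
Check: h(1) = 5/2. ✓

h(t) = t^3 + (3/2)t^2 + 2t - 2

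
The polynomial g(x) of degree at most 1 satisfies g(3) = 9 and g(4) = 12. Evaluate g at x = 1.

Write g(x) = ax + b. Substituting each data point gives a linear system:
  3a + b = 9
  4a + b = 12
Solving the system yields a = 3, b = 0.
So g(x) = 3x.
Then g(1) = 3.

3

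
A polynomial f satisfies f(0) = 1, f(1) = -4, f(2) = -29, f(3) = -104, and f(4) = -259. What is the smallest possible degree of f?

Forward differences of the values at n = 0, 1, 2, 3, 4:
  f  : 1  -4  -29  -104  -259
  Δ  : -5  -25  -75  -155
  Δ^2: -20  -50  -80
  Δ^3: -30  -30
  Δ^4: 0
The third differences are constant (-30) and nonzero, while all higher differences vanish, so the minimal degree is 3.

3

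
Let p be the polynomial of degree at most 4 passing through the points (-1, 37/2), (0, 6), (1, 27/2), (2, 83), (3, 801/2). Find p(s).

p(s) = 6s^4 - 5s^3 + 4s^2 + (5/2)s + 6

Write p(s) = as^4 + bs^3 + cs^2 + ds + e. Substituting each data point gives a linear system:
  a - b + c - d + e = 37/2
  e = 6
  a + b + c + d + e = 27/2
  16a + 8b + 4c + 2d + e = 83
  81a + 27b + 9c + 3d + e = 801/2
Solving the system yields a = 6, b = -5, c = 4, d = 5/2, e = 6.
So p(s) = 6s^4 - 5s^3 + 4s^2 + (5/2)s + 6.
Check: p(0) = 6. ✓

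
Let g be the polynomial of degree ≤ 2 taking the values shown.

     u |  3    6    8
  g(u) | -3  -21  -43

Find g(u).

Using the Lagrange interpolation formula with nodes 3, 6, 8:
  L_0(u) = (u - 6)(u - 8) / 15
  L_1(u) = (u - 3)(u - 8) / -6
  L_2(u) = (u - 3)(u - 6) / 10
Then g(u) = -3·L_0(u) - 21·L_1(u) - 43·L_2(u).
Expanding and collecting terms gives g(u) = -u^2 + 3u - 3.
Check: g(6) = -21. ✓

g(u) = -u^2 + 3u - 3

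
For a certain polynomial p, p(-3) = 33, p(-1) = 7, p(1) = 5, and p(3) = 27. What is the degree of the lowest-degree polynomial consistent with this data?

Forward differences of the values at n = -3, -1, 1, 3:
  p  : 33  7  5  27
  Δ  : -26  -2  22
  Δ^2: 24  24
  Δ^3: 0
The second differences are constant (24) and nonzero, while all higher differences vanish, so the minimal degree is 2.

2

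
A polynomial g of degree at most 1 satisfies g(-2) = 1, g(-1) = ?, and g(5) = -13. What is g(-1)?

The 2 known points determine the degree-1 polynomial uniquely.
Write g(s) = as + b. Substituting each data point gives a linear system:
  -2a + b = 1
  5a + b = -13
Solving the system yields a = -2, b = -3.
So g(s) = -2s - 3.
Then g(-1) = -1.

-1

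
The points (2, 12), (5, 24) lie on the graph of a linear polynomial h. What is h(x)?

Using the Lagrange interpolation formula with nodes 2, 5:
  L_0(x) = (x - 5) / -3
  L_1(x) = (x - 2) / 3
Then h(x) = 12·L_0(x) + 24·L_1(x).
Expanding and collecting terms gives h(x) = 4x + 4.
Check: h(5) = 24. ✓

h(x) = 4x + 4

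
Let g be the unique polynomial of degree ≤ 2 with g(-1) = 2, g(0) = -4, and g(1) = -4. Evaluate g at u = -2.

Forward differences of the values at u = -1, 0, 1:
  g  : 2  -4  -4
  Δ  : -6  0
  Δ^2: 6
The second differences are constant, confirming degree 2.
Interpolating (Newton forward form) and evaluating at u = -2 gives g(-2) = 14.

14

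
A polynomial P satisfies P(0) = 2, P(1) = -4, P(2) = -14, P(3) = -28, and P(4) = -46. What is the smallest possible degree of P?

2

Forward differences of the values at s = 0, 1, 2, 3, 4:
  P  : 2  -4  -14  -28  -46
  Δ  : -6  -10  -14  -18
  Δ^2: -4  -4  -4
  Δ^3: 0  0
  Δ^4: 0
The second differences are constant (-4) and nonzero, while all higher differences vanish, so the minimal degree is 2.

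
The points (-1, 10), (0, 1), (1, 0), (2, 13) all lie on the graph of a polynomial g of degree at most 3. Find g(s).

Write g(s) = as^3 + bs^2 + cs + d. Substituting each data point gives a linear system:
  -a + b - c + d = 10
  d = 1
  a + b + c + d = 0
  8a + 4b + 2c + d = 13
Solving the system yields a = 1, b = 4, c = -6, d = 1.
So g(s) = s^3 + 4s^2 - 6s + 1.
Check: g(-1) = 10. ✓

g(s) = s^3 + 4s^2 - 6s + 1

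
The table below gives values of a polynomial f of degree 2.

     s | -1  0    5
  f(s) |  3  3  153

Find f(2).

Using the Lagrange interpolation formula with nodes -1, 0, 5:
  L_0(s) = s(s - 5) / 6
  L_1(s) = (s + 1)(s - 5) / -5
  L_2(s) = (s + 1)s / 30
Then f(s) = 3·L_0(s) + 3·L_1(s) + 153·L_2(s).
Expanding and collecting terms gives f(s) = 5s^2 + 5s + 3.
Evaluating at s = 2: f(2) = 33.

33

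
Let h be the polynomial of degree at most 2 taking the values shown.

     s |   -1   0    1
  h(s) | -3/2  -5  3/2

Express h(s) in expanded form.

Write h(s) = as^2 + bs + c. Substituting each data point gives a linear system:
  a - b + c = -3/2
  c = -5
  a + b + c = 3/2
Solving the system yields a = 5, b = 3/2, c = -5.
So h(s) = 5s^2 + (3/2)s - 5.
Check: h(-1) = -3/2. ✓

h(s) = 5s^2 + (3/2)s - 5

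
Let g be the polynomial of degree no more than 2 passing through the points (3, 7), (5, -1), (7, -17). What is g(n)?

g(n) = -n^2 + 4n + 4

Write g(n) = an^2 + bn + c. Substituting each data point gives a linear system:
  9a + 3b + c = 7
  25a + 5b + c = -1
  49a + 7b + c = -17
Solving the system yields a = -1, b = 4, c = 4.
So g(n) = -n^2 + 4n + 4.
Check: g(5) = -1. ✓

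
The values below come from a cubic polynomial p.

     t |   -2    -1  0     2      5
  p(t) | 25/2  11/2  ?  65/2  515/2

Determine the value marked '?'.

The 4 known points determine the degree-3 polynomial uniquely.
Write p(t) = at^3 + bt^2 + ct + d. Substituting each data point gives a linear system:
  -8a + 4b - 2c + d = 25/2
  -a + b - c + d = 11/2
  8a + 4b + 2c + d = 65/2
  125a + 25b + 5c + d = 515/2
Solving the system yields a = 1, b = 5, c = 1, d = 5/2.
So p(t) = t^3 + 5t^2 + t + 5/2.
Then p(0) = 5/2.

5/2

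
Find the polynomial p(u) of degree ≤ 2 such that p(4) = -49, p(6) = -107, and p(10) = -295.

Write p(u) = au^2 + bu + c. Substituting each data point gives a linear system:
  16a + 4b + c = -49
  36a + 6b + c = -107
  100a + 10b + c = -295
Solving the system yields a = -3, b = 1, c = -5.
So p(u) = -3u^2 + u - 5.
Check: p(10) = -295. ✓

p(u) = -3u^2 + u - 5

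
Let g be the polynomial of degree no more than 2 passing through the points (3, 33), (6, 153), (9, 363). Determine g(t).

Write g(t) = at^2 + bt + c. Substituting each data point gives a linear system:
  9a + 3b + c = 33
  36a + 6b + c = 153
  81a + 9b + c = 363
Solving the system yields a = 5, b = -5, c = 3.
So g(t) = 5t^2 - 5t + 3.
Check: g(9) = 363. ✓

g(t) = 5t^2 - 5t + 3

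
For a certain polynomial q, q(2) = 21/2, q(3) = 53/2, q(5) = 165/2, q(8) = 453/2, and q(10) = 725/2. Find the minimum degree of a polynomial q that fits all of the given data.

Divided differences on the nodes 2, 3, 5, 8, 10:
  order 0: 21/2  53/2  165/2  453/2  725/2
  order 1: 16  28  48  68
  order 2: 4  4  4
  order 3: 0  0
  order 4: 0
The order-2 divided differences are all 4 (nonzero) and every higher order vanishes, so the data lies on a polynomial of degree exactly 2.

2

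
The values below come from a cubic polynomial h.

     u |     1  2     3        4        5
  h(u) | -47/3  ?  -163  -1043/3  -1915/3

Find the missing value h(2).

-181/3

The 4 known points determine the degree-3 polynomial uniquely.
Write h(u) = au^3 + bu^2 + cu + d. Substituting each data point gives a linear system:
  a + b + c + d = -47/3
  27a + 9b + 3c + d = -163
  64a + 16b + 4c + d = -1043/3
  125a + 25b + 5c + d = -1915/3
Solving the system yields a = -4, b = -5, c = -5/3, d = -5.
So h(u) = -4u^3 - 5u^2 - (5/3)u - 5.
Then h(2) = -181/3.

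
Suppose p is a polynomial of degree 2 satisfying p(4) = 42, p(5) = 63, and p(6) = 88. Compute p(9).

187

Using the Lagrange interpolation formula with nodes 4, 5, 6:
  L_0(n) = (n - 5)(n - 6) / 2
  L_1(n) = (n - 4)(n - 6) / -1
  L_2(n) = (n - 4)(n - 5) / 2
Then p(n) = 42·L_0(n) + 63·L_1(n) + 88·L_2(n).
Expanding and collecting terms gives p(n) = 2n^2 + 3n - 2.
Evaluating at n = 9: p(9) = 187.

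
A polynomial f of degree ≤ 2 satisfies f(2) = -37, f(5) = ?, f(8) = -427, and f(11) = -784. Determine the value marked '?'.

-178

The 3 known points determine the degree-2 polynomial uniquely.
Write f(u) = au^2 + bu + c. Substituting each data point gives a linear system:
  4a + 2b + c = -37
  64a + 8b + c = -427
  121a + 11b + c = -784
Solving the system yields a = -6, b = -5, c = -3.
So f(u) = -6u^2 - 5u - 3.
Then f(5) = -178.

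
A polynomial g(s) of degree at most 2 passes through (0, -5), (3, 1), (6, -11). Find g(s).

Write g(s) = as^2 + bs + c. Substituting each data point gives a linear system:
  c = -5
  9a + 3b + c = 1
  36a + 6b + c = -11
Solving the system yields a = -1, b = 5, c = -5.
So g(s) = -s^2 + 5s - 5.
Check: g(3) = 1. ✓

g(s) = -s^2 + 5s - 5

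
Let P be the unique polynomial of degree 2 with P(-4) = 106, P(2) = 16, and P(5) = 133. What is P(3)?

Using the Lagrange interpolation formula with nodes -4, 2, 5:
  L_0(t) = (t - 2)(t - 5) / 54
  L_1(t) = (t + 4)(t - 5) / -18
  L_2(t) = (t + 4)(t - 2) / 27
Then P(t) = 106·L_0(t) + 16·L_1(t) + 133·L_2(t).
Expanding and collecting terms gives P(t) = 6t^2 - 3t - 2.
Evaluating at t = 3: P(3) = 43.

43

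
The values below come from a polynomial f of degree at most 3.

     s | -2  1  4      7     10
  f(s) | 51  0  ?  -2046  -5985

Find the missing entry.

-375

On equispaced nodes a degree-3 polynomial has vanishing fourth forward difference, so
  f(-2) - 4·f(1) + 6·f(4) - 4·f(7) + f(10) = 0.
Substituting the known values and solving for f(4):
  6·f(4) = -2250
  f(4) = -375.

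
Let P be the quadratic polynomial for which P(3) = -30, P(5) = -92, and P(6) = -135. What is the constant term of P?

Write P(n) = an^2 + bn + c. Substituting each data point gives a linear system:
  9a + 3b + c = -30
  25a + 5b + c = -92
  36a + 6b + c = -135
Solving the system yields a = -4, b = 1, c = 3.
So P(n) = -4n^2 + n + 3.
The constant term is 3.

3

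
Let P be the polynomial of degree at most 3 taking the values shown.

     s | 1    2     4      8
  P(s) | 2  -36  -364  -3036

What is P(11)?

Write P(s) = as^3 + bs^2 + cs + d. Substituting each data point gives a linear system:
  a + b + c + d = 2
  8a + 4b + 2c + d = -36
  64a + 16b + 4c + d = -364
  512a + 64b + 8c + d = -3036
Solving the system yields a = -6, b = 0, c = 4, d = 4.
So P(s) = -6s^3 + 4s + 4.
Then P(11) = -7938.

-7938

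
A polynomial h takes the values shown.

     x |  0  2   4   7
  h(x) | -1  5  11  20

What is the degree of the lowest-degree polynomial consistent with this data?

1

Divided differences on the nodes 0, 2, 4, 7:
  order 0: -1  5  11  20
  order 1: 3  3  3
  order 2: 0  0
  order 3: 0
The order-1 divided differences are all 3 (nonzero) and every higher order vanishes, so the data lies on a polynomial of degree exactly 1.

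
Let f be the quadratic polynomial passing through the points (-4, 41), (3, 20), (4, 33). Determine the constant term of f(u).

Write f(u) = au^2 + bu + c. Substituting each data point gives a linear system:
  16a - 4b + c = 41
  9a + 3b + c = 20
  16a + 4b + c = 33
Solving the system yields a = 2, b = -1, c = 5.
So f(u) = 2u^2 - u + 5.
The constant term is 5.

5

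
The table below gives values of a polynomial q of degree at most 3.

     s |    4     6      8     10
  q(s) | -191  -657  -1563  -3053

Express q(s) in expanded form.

Write q(s) = as^3 + bs^2 + cs + d. Substituting each data point gives a linear system:
  64a + 16b + 4c + d = -191
  216a + 36b + 6c + d = -657
  512a + 64b + 8c + d = -1563
  1000a + 100b + 10c + d = -3053
Solving the system yields a = -3, b = -1, c = 5, d = -3.
So q(s) = -3s^3 - s^2 + 5s - 3.
Check: q(4) = -191. ✓

q(s) = -3s^3 - s^2 + 5s - 3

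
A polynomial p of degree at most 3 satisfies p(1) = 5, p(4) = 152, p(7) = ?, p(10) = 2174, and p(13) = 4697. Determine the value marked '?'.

767

On equispaced nodes a degree-3 polynomial has vanishing fourth forward difference, so
  p(1) - 4·p(4) + 6·p(7) - 4·p(10) + p(13) = 0.
Substituting the known values and solving for p(7):
  6·p(7) = 4602
  p(7) = 767.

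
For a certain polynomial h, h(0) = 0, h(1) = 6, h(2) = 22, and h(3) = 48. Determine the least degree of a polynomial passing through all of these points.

2

Forward differences of the values at t = 0, 1, 2, 3:
  h  : 0  6  22  48
  Δ  : 6  16  26
  Δ^2: 10  10
  Δ^3: 0
The second differences are constant (10) and nonzero, while all higher differences vanish, so the minimal degree is 2.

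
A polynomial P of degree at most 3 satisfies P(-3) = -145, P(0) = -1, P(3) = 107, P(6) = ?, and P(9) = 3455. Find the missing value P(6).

On equispaced nodes a degree-3 polynomial has vanishing fourth forward difference, so
  P(-3) - 4·P(0) + 6·P(3) - 4·P(6) + P(9) = 0.
Substituting the known values and solving for P(6):
  -4·P(6) = -3956
  P(6) = 989.

989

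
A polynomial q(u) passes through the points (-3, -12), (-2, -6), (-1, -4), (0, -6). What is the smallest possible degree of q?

2

Forward differences of the values at u = -3, -2, -1, 0:
  q  : -12  -6  -4  -6
  Δ  : 6  2  -2
  Δ^2: -4  -4
  Δ^3: 0
The second differences are constant (-4) and nonzero, while all higher differences vanish, so the minimal degree is 2.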